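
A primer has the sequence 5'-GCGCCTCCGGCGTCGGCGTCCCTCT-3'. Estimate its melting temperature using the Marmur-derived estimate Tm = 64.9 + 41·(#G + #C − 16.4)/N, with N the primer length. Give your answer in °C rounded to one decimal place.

70.8°C

Base counts: A=0, T=5, G=8, C=12; G+C = 20, N = 25.
Tm = 64.9 + 41·(20 − 16.4)/25 = 64.9 + 147.60/25 = 70.8°C.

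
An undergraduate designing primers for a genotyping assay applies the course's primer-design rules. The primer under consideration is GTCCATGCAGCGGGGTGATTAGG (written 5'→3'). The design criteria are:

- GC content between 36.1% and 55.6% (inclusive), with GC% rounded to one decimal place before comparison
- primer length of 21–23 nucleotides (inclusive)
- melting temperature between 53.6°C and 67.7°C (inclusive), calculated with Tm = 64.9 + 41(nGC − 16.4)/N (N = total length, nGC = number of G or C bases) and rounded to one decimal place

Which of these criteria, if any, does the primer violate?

Base counts: A=4, T=5, G=10, C=4 (length 23).
GC content: GC 14/23 = 60.9%, outside 36.1–55.6% ✗
length: length 23 ✓
Tm: Tm = 64.9 + 41·(14 − 16.4)/23 = 60.6°C ✓

Fails: GC content.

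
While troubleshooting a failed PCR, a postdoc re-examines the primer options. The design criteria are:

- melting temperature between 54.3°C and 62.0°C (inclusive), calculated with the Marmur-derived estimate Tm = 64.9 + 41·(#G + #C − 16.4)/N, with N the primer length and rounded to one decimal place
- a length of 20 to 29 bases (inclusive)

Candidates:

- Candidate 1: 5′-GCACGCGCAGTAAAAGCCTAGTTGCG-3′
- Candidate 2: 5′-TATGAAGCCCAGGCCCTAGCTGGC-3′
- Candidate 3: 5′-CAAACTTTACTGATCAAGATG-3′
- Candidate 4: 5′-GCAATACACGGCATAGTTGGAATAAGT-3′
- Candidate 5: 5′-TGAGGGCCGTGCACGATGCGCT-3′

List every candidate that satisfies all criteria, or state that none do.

Candidate 1 (26 nt, A=7 T=4 G=8 C=7): Tm = 64.9 + 41·(15 − 16.4)/26 = 62.7°C, outside 54.3–62.0°C ✗; length 26 ✓ — fails.
Candidate 2 (24 nt, A=5 T=4 G=7 C=8): Tm = 64.9 + 41·(15 − 16.4)/24 = 62.5°C, outside 54.3–62.0°C ✗; length 24 ✓ — fails.
Candidate 3 (21 nt, A=8 T=6 G=3 C=4): Tm = 64.9 + 41·(7 − 16.4)/21 = 46.5°C, outside 54.3–62.0°C ✗; length 21 ✓ — fails.
Candidate 4 (27 nt, A=10 T=6 G=7 C=4): Tm = 64.9 + 41·(11 − 16.4)/27 = 56.7°C ✓; length 27 ✓ — passes.
Candidate 5 (22 nt, A=3 T=4 G=9 C=6): Tm = 64.9 + 41·(15 − 16.4)/22 = 62.3°C, outside 54.3–62.0°C ✗; length 22 ✓ — fails.

Candidate 4 only.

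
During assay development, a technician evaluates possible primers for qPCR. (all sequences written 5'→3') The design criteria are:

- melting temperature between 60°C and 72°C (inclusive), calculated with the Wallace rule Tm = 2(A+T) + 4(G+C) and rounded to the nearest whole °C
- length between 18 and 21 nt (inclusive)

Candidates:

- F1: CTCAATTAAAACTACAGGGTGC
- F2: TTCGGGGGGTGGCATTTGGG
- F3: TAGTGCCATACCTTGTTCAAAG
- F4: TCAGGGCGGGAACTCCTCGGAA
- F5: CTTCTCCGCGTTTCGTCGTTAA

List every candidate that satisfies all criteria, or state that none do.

F2 only.

F1 (22 nt, A=8 T=5 G=4 C=5): Tm = 2·13 + 4·9 = 62°C ✓; length 22, outside 18–21 ✗ — fails.
F2 (20 nt, A=1 T=6 G=11 C=2): Tm = 2·7 + 4·13 = 66°C ✓; length 20 ✓ — passes.
F3 (22 nt, A=6 T=7 G=4 C=5): Tm = 2·13 + 4·9 = 62°C ✓; length 22, outside 18–21 ✗ — fails.
F4 (22 nt, A=5 T=3 G=8 C=6): Tm = 2·8 + 4·14 = 72°C ✓; length 22, outside 18–21 ✗ — fails.
F5 (22 nt, A=2 T=9 G=4 C=7): Tm = 2·11 + 4·11 = 66°C ✓; length 22, outside 18–21 ✗ — fails.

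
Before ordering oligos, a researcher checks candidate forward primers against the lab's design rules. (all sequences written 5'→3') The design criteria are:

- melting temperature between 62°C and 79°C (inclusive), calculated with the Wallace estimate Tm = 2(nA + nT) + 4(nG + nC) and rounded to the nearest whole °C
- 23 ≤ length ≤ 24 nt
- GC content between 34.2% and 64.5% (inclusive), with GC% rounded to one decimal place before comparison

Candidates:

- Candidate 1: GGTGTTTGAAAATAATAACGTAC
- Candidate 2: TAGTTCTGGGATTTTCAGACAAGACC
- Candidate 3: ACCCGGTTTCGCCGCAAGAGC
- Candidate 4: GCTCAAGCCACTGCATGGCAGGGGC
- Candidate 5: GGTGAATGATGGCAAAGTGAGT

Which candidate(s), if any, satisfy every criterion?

None of the candidates satisfy all criteria.

Candidate 1 (23 nt, A=9 T=7 G=5 C=2): Tm = 2·16 + 4·7 = 60°C, outside 62–79°C ✗; length 23 ✓; GC 7/23 = 30.4%, outside 34.2–64.5% ✗ — fails.
Candidate 2 (26 nt, A=7 T=8 G=6 C=5): Tm = 2·15 + 4·11 = 74°C ✓; length 26, outside 23–24 ✗; GC 11/26 = 42.3% ✓ — fails.
Candidate 3 (21 nt, A=4 T=3 G=6 C=8): Tm = 2·7 + 4·14 = 70°C ✓; length 21, outside 23–24 ✗; GC 14/21 = 66.7%, outside 34.2–64.5% ✗ — fails.
Candidate 4 (25 nt, A=5 T=3 G=9 C=8): Tm = 2·8 + 4·17 = 84°C, outside 62–79°C ✗; length 25, outside 23–24 ✗; GC 17/25 = 68.0%, outside 34.2–64.5% ✗ — fails.
Candidate 5 (22 nt, A=7 T=5 G=9 C=1): Tm = 2·12 + 4·10 = 64°C ✓; length 22, outside 23–24 ✗; GC 10/22 = 45.5% ✓ — fails.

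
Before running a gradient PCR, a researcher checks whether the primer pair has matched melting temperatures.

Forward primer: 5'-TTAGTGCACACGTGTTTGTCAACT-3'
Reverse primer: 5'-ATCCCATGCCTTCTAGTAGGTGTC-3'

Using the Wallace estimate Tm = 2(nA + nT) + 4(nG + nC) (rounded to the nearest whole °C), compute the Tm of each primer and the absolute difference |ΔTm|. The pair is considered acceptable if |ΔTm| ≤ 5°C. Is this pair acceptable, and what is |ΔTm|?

|ΔTm| = 4°C; the pair is acceptable.

Forward: A=5 T=9 G=5 C=5 → Tm = 2·14 + 4·10 = 68°C.
Reverse: A=4 T=8 G=5 C=7 → Tm = 2·12 + 4·12 = 72°C.
|ΔTm| = |68 − 72| = 4°C, ≤ 5°C.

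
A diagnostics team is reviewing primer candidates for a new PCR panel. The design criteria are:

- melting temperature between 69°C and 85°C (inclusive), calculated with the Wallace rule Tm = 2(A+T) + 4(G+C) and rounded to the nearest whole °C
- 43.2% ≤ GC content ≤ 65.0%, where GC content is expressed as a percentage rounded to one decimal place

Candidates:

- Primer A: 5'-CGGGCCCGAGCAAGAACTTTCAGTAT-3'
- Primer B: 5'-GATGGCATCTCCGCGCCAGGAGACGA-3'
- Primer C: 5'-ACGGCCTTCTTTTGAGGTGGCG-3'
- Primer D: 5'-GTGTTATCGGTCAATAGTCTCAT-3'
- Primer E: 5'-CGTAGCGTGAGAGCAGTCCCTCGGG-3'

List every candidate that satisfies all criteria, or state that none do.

Primer A and Primer C.

Primer A (26 nt, A=7 T=5 G=7 C=7): Tm = 2·12 + 4·14 = 80°C ✓; GC 14/26 = 53.8% ✓ — passes.
Primer B (26 nt, A=6 T=3 G=9 C=8): Tm = 2·9 + 4·17 = 86°C, outside 69–85°C ✗; GC 17/26 = 65.4%, outside 43.2–65.0% ✗ — fails.
Primer C (22 nt, A=2 T=7 G=8 C=5): Tm = 2·9 + 4·13 = 70°C ✓; GC 13/22 = 59.1% ✓ — passes.
Primer D (23 nt, A=5 T=9 G=5 C=4): Tm = 2·14 + 4·9 = 64°C, outside 69–85°C ✗; GC 9/23 = 39.1%, outside 43.2–65.0% ✗ — fails.
Primer E (25 nt, A=4 T=4 G=10 C=7): Tm = 2·8 + 4·17 = 84°C ✓; GC 17/25 = 68.0%, outside 43.2–65.0% ✗ — fails.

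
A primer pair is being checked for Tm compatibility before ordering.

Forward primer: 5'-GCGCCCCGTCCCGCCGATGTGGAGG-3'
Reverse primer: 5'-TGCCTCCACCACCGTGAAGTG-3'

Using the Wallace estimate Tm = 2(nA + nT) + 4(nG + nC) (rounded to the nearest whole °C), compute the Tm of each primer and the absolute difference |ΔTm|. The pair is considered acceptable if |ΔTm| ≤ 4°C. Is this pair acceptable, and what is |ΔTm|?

|ΔTm| = 22°C; the pair is not acceptable.

Forward: A=2 T=3 G=10 C=10 → Tm = 2·5 + 4·20 = 90°C.
Reverse: A=4 T=4 G=5 C=8 → Tm = 2·8 + 4·13 = 68°C.
|ΔTm| = |90 − 68| = 22°C, > 4°C.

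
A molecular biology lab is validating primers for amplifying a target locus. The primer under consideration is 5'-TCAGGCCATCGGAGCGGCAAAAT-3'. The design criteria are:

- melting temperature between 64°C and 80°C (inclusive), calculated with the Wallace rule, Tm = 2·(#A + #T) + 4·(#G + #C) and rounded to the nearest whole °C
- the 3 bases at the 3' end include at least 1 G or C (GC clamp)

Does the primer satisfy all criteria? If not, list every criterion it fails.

Base counts: A=7, T=3, G=7, C=6 (length 23).
Tm: Tm = 2·10 + 4·13 = 72°C ✓
GC clamp: 3' end AAT has 0 G/C, need ≥1 ✗

Fails: GC clamp.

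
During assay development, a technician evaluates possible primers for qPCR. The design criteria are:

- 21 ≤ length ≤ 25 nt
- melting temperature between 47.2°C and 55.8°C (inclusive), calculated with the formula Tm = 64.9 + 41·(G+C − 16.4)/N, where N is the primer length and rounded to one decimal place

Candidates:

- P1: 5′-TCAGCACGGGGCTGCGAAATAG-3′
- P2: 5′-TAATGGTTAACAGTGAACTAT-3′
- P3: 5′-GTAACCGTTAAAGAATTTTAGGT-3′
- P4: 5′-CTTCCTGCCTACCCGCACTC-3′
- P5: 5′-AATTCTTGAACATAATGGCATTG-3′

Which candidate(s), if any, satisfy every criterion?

P3 and P5.

P1 (22 nt, A=6 T=3 G=8 C=5): length 22 ✓; Tm = 64.9 + 41·(13 − 16.4)/22 = 58.6°C, outside 47.2–55.8°C ✗ — fails.
P2 (21 nt, A=8 T=7 G=4 C=2): length 21 ✓; Tm = 64.9 + 41·(6 − 16.4)/21 = 44.6°C, outside 47.2–55.8°C ✗ — fails.
P3 (23 nt, A=8 T=8 G=5 C=2): length 23 ✓; Tm = 64.9 + 41·(7 − 16.4)/23 = 48.1°C ✓ — passes.
P4 (20 nt, A=2 T=5 G=2 C=11): length 20, outside 21–25 ✗; Tm = 64.9 + 41·(13 − 16.4)/20 = 57.9°C, outside 47.2–55.8°C ✗ — fails.
P5 (23 nt, A=8 T=8 G=4 C=3): length 23 ✓; Tm = 64.9 + 41·(7 − 16.4)/23 = 48.1°C ✓ — passes.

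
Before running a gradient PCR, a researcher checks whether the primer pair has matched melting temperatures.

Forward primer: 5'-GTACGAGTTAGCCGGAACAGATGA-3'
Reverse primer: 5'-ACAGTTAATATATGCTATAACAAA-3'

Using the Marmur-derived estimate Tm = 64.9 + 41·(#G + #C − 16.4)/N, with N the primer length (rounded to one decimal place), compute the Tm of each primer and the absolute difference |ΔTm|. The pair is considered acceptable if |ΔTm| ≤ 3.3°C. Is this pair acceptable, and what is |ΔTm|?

|ΔTm| = 12.0°C; the pair is not acceptable.

Forward: G+C = 12, N = 24 → Tm = 64.9 + 41·(12 − 16.4)/24 = 57.4°C.
Reverse: G+C = 5, N = 24 → Tm = 64.9 + 41·(5 − 16.4)/24 = 45.4°C.
|ΔTm| = |57.4 − 45.4| = 12.0°C, > 3.3°C.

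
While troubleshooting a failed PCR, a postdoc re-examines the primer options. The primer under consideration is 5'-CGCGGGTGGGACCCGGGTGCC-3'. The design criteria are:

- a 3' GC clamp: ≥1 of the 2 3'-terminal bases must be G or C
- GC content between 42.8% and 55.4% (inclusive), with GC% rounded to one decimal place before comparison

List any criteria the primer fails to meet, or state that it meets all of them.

Fails: GC content.

Base counts: A=1, T=2, G=11, C=7 (length 21).
GC clamp: 3' end CC has 2 G/C ✓
GC content: GC 18/21 = 85.7%, outside 42.8–55.4% ✗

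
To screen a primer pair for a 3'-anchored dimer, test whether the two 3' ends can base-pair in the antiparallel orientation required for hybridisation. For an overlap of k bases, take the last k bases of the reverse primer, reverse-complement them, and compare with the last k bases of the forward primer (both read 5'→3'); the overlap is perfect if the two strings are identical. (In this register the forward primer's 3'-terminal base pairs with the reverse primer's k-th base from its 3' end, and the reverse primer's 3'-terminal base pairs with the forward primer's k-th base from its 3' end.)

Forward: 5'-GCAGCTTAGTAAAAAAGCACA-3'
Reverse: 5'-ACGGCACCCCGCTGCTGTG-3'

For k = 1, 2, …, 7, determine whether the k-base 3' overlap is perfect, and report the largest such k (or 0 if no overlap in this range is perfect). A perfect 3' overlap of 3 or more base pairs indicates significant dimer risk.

Longest perfect overlap: 4 complementary base pairs; significant dimer risk (threshold 3).

Last 7 bases (5'→3') — forward …AAGCACA, reverse …TGCTGTG.
Reverse complement of the reverse primer's last 7 bases: CACAGCA; its first k bases are the reverse complement of the reverse primer's last k bases, so a perfect k-base overlap needs the forward primer's last k bases to equal them.
Comparing (forward last k vs required): k=1: A vs C ✗; k=2: CA vs CA ✓; k=3: ACA vs CAC ✗; k=4: CACA vs CACA ✓; k=5: GCACA vs CACAG ✗; k=6: AGCACA vs CACAGC ✗; k=7: AAGCACA vs CACAGCA ✗.
Perfect overlaps at k = 2, 4; the largest is 4.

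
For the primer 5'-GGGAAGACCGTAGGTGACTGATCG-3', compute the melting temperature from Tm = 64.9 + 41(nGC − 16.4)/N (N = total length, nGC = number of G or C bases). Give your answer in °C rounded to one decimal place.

60.8°C

Base counts: A=6, T=4, G=10, C=4; G+C = 14, N = 24.
Tm = 64.9 + 41·(14 − 16.4)/24 = 64.9 + -98.40/24 = 60.8°C.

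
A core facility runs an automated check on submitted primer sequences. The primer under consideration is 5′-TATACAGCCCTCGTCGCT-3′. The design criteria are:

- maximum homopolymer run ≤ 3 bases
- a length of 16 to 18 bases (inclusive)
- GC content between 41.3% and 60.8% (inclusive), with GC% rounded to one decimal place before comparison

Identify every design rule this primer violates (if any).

Base counts: A=3, T=5, G=3, C=7 (length 18).
homopolymer run: longest run = 3 ✓
length: length 18 ✓
GC content: GC 10/18 = 55.6% ✓

Meets all criteria.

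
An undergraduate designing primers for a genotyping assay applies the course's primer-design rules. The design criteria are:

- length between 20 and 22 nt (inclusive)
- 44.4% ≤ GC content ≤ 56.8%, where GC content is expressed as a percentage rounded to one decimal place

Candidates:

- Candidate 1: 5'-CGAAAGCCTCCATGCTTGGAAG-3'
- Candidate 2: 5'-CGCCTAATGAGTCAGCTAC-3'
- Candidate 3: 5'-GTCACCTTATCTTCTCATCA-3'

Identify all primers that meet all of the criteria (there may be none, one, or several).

Candidate 1 (22 nt, A=6 T=4 G=6 C=6): length 22 ✓; GC 12/22 = 54.5% ✓ — passes.
Candidate 2 (19 nt, A=5 T=4 G=4 C=6): length 19, outside 20–22 ✗; GC 10/19 = 52.6% ✓ — fails.
Candidate 3 (20 nt, A=4 T=8 G=1 C=7): length 20 ✓; GC 8/20 = 40.0%, outside 44.4–56.8% ✗ — fails.

Candidate 1 only.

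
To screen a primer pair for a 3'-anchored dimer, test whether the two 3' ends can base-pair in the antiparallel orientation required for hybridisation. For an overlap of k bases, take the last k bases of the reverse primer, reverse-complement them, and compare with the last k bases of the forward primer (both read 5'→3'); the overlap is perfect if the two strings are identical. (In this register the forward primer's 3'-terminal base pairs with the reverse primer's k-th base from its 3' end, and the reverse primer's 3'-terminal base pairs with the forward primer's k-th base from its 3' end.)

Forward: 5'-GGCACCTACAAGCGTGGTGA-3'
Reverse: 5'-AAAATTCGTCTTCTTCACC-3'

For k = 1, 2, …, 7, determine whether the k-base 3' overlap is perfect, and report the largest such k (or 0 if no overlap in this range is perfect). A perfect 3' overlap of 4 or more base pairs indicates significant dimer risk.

Last 7 bases (5'→3') — forward …GTGGTGA, reverse …CTTCACC.
Reverse complement of the reverse primer's last 7 bases: GGTGAAG; its first k bases are the reverse complement of the reverse primer's last k bases, so a perfect k-base overlap needs the forward primer's last k bases to equal them.
Comparing (forward last k vs required): k=1: A vs G ✗; k=2: GA vs GG ✗; k=3: TGA vs GGT ✗; k=4: GTGA vs GGTG ✗; k=5: GGTGA vs GGTGA ✓; k=6: TGGTGA vs GGTGAA ✗; k=7: GTGGTGA vs GGTGAAG ✗.
Only k = 5 is perfect, so the longest perfect 3' overlap is 5.

Longest perfect overlap: 5 complementary base pairs; significant dimer risk (threshold 4).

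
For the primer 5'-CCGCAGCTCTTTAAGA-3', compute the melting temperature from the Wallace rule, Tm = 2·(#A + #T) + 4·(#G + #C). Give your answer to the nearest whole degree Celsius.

48°C

Base counts: A=4, T=4, G=3, C=5 (length 16).
Tm = 2·(4+4) + 4·(3+5) = 2·8 + 4·8 = 16 + 32 = 48°C.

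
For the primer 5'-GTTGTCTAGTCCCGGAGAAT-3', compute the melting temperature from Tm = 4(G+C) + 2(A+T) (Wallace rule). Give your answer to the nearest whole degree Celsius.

Base counts: A=4, T=6, G=6, C=4 (length 20).
Tm = 2·(4+6) + 4·(6+4) = 2·10 + 4·10 = 20 + 40 = 60°C.

60°C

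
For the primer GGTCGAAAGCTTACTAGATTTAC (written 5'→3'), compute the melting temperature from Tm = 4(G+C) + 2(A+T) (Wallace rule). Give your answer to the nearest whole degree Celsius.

64°C

Base counts: A=7, T=7, G=5, C=4 (length 23).
Tm = 2·(7+7) + 4·(5+4) = 2·14 + 4·9 = 28 + 36 = 64°C.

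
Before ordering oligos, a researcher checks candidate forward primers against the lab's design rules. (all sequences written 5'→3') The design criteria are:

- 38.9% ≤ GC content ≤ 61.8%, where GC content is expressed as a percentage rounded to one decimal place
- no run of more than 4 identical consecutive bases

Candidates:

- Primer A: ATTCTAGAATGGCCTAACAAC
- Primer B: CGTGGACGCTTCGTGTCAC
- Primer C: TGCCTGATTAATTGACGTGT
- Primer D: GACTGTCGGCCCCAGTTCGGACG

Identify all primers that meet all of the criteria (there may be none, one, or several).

Primer A (21 nt, A=8 T=5 G=3 C=5): GC 8/21 = 38.1%, outside 38.9–61.8% ✗; longest run = 2 ✓ — fails.
Primer B (19 nt, A=2 T=5 G=6 C=6): GC 12/19 = 63.2%, outside 38.9–61.8% ✗; longest run = 2 ✓ — fails.
Primer C (20 nt, A=4 T=8 G=5 C=3): GC 8/20 = 40.0% ✓; longest run = 2 ✓ — passes.
Primer D (23 nt, A=3 T=4 G=8 C=8): GC 16/23 = 69.6%, outside 38.9–61.8% ✗; longest run = 4 ✓ — fails.

Primer C only.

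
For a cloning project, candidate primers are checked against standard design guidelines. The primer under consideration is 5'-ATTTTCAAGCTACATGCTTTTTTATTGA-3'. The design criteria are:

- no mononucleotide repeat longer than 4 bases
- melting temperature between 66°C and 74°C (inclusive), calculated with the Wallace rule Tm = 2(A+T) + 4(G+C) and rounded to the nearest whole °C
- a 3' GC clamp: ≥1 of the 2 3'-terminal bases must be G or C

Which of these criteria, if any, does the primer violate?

Fails: homopolymer run.

Base counts: A=7, T=14, G=3, C=4 (length 28).
homopolymer run: longest run = 6, exceeds 4 ✗
Tm: Tm = 2·21 + 4·7 = 70°C ✓
GC clamp: 3' end GA has 1 G/C ✓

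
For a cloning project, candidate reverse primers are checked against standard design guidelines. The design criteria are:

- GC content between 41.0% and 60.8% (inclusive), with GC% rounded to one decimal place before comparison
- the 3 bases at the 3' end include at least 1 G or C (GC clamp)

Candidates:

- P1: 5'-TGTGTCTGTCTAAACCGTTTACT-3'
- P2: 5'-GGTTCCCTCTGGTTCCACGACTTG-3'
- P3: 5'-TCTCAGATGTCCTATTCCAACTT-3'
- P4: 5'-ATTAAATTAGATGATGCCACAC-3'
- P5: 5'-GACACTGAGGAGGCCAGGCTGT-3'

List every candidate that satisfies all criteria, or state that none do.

P2 only.

P1 (23 nt, A=4 T=10 G=4 C=5): GC 9/23 = 39.1%, outside 41.0–60.8% ✗; 3' end ACT has 1 G/C ✓ — fails.
P2 (24 nt, A=2 T=8 G=6 C=8): GC 14/24 = 58.3% ✓; 3' end TTG has 1 G/C ✓ — passes.
P3 (23 nt, A=5 T=9 G=2 C=7): GC 9/23 = 39.1%, outside 41.0–60.8% ✗; 3' end CTT has 1 G/C ✓ — fails.
P4 (22 nt, A=9 T=6 G=3 C=4): GC 7/22 = 31.8%, outside 41.0–60.8% ✗; 3' end CAC has 2 G/C ✓ — fails.
P5 (22 nt, A=5 T=3 G=9 C=5): GC 14/22 = 63.6%, outside 41.0–60.8% ✗; 3' end TGT has 1 G/C ✓ — fails.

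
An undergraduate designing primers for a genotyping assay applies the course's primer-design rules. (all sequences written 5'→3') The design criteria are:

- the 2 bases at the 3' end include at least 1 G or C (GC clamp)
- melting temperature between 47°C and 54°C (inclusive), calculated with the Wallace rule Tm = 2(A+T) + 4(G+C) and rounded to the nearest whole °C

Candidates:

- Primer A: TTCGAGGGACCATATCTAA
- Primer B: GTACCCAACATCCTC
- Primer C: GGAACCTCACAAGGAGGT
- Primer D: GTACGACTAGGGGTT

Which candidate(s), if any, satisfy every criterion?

Primer A (19 nt, A=6 T=5 G=4 C=4): 3' end AA has 0 G/C, need ≥1 ✗; Tm = 2·11 + 4·8 = 54°C ✓ — fails.
Primer B (15 nt, A=4 T=3 G=1 C=7): 3' end TC has 1 G/C ✓; Tm = 2·7 + 4·8 = 46°C, outside 47–54°C ✗ — fails.
Primer C (18 nt, A=6 T=2 G=6 C=4): 3' end GT has 1 G/C ✓; Tm = 2·8 + 4·10 = 56°C, outside 47–54°C ✗ — fails.
Primer D (15 nt, A=3 T=4 G=6 C=2): 3' end TT has 0 G/C, need ≥1 ✗; Tm = 2·7 + 4·8 = 46°C, outside 47–54°C ✗ — fails.

None of the candidates satisfy all criteria.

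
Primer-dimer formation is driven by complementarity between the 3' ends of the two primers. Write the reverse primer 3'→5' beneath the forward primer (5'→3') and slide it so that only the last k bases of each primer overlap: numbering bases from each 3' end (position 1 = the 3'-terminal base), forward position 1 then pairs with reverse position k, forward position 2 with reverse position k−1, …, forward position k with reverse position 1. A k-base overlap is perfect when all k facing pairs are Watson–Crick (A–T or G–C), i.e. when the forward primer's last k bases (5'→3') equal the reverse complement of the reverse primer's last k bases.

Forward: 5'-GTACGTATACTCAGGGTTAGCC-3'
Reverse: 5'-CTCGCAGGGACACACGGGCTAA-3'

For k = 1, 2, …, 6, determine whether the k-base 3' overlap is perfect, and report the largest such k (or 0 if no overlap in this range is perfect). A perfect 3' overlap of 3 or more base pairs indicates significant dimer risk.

Last 6 bases (5'→3') — forward …TTAGCC, reverse …GGCTAA.
Reverse complement of the reverse primer's last 6 bases: TTAGCC; its first k bases are the reverse complement of the reverse primer's last k bases, so a perfect k-base overlap needs the forward primer's last k bases to equal them.
Comparing (forward last k vs required): k=1: C vs T ✗; k=2: CC vs TT ✗; k=3: GCC vs TTA ✗; k=4: AGCC vs TTAG ✗; k=5: TAGCC vs TTAGC ✗; k=6: TTAGCC vs TTAGCC ✓.
Only k = 6 is perfect, so the longest perfect 3' overlap is 6.

Longest perfect overlap: 6 complementary base pairs; significant dimer risk (threshold 3).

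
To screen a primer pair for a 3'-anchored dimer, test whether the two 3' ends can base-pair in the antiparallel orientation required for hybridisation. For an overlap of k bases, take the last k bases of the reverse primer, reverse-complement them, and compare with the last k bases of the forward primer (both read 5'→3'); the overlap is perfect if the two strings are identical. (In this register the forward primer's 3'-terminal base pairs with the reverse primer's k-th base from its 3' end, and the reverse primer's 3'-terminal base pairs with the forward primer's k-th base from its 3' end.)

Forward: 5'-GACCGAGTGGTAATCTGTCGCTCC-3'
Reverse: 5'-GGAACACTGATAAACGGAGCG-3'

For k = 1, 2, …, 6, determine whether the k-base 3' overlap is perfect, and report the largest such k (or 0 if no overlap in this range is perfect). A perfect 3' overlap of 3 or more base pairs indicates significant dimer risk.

Longest perfect overlap: 6 complementary base pairs; significant dimer risk (threshold 3).

Last 6 bases (5'→3') — forward …CGCTCC, reverse …GGAGCG.
Reverse complement of the reverse primer's last 6 bases: CGCTCC; its first k bases are the reverse complement of the reverse primer's last k bases, so a perfect k-base overlap needs the forward primer's last k bases to equal them.
Comparing (forward last k vs required): k=1: C vs C ✓; k=2: CC vs CG ✗; k=3: TCC vs CGC ✗; k=4: CTCC vs CGCT ✗; k=5: GCTCC vs CGCTC ✗; k=6: CGCTCC vs CGCTCC ✓.
Perfect overlaps at k = 1, 6; the largest is 6.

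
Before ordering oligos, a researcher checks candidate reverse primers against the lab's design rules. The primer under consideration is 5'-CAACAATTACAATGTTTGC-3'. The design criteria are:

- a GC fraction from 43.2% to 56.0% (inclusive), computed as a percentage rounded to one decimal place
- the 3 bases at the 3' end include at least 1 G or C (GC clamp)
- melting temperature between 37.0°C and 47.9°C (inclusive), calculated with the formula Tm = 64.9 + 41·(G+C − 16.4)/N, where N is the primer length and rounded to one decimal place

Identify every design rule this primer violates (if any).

Base counts: A=7, T=6, G=2, C=4 (length 19).
GC content: GC 6/19 = 31.6%, outside 43.2–56.0% ✗
GC clamp: 3' end TGC has 2 G/C ✓
Tm: Tm = 64.9 + 41·(6 − 16.4)/19 = 42.5°C ✓

Fails: GC content.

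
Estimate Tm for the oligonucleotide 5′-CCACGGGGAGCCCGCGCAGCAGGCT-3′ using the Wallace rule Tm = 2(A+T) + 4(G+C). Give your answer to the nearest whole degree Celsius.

Base counts: A=4, T=1, G=10, C=10 (length 25).
Tm = 2·(4+1) + 4·(10+10) = 2·5 + 4·20 = 10 + 80 = 90°C.

90°C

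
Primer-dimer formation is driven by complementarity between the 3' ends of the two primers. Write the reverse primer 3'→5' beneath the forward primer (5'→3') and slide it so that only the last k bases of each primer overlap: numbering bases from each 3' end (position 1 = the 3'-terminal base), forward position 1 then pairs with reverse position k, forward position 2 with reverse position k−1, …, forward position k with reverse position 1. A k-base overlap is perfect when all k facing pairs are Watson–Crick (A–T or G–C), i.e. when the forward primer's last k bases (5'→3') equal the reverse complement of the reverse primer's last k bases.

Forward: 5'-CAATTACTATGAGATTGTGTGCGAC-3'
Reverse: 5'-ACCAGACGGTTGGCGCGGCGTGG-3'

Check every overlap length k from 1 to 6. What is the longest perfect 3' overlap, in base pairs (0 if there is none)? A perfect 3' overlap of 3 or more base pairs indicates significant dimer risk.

Last 6 bases (5'→3') — forward …TGCGAC, reverse …GCGTGG.
Reverse complement of the reverse primer's last 6 bases: CCACGC; its first k bases are the reverse complement of the reverse primer's last k bases, so a perfect k-base overlap needs the forward primer's last k bases to equal them.
Comparing (forward last k vs required): k=1: C vs C ✓; k=2: AC vs CC ✗; k=3: GAC vs CCA ✗; k=4: CGAC vs CCAC ✗; k=5: GCGAC vs CCACG ✗; k=6: TGCGAC vs CCACGC ✗.
Only k = 1 is perfect, so the longest perfect 3' overlap is 1.

Longest perfect overlap: 1 complementary base pair; below the dimer-risk threshold (threshold 3).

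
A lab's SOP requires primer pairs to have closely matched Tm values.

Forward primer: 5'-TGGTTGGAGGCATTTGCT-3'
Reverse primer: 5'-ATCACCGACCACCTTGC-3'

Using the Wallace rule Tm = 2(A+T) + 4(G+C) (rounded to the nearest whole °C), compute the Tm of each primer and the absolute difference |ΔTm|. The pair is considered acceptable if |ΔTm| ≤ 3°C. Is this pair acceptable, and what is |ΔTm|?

Forward: A=2 T=7 G=7 C=2 → Tm = 2·9 + 4·9 = 54°C.
Reverse: A=4 T=3 G=2 C=8 → Tm = 2·7 + 4·10 = 54°C.
|ΔTm| = |54 − 54| = 0°C, ≤ 3°C.

|ΔTm| = 0°C; the pair is acceptable.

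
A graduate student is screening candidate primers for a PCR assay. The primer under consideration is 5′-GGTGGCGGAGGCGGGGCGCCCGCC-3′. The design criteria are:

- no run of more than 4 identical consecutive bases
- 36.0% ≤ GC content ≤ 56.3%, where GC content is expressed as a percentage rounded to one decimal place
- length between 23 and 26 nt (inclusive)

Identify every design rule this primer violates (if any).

Base counts: A=1, T=1, G=14, C=8 (length 24).
homopolymer run: longest run = 4 ✓
GC content: GC 22/24 = 91.7%, outside 36.0–56.3% ✗
length: length 24 ✓

Fails: GC content.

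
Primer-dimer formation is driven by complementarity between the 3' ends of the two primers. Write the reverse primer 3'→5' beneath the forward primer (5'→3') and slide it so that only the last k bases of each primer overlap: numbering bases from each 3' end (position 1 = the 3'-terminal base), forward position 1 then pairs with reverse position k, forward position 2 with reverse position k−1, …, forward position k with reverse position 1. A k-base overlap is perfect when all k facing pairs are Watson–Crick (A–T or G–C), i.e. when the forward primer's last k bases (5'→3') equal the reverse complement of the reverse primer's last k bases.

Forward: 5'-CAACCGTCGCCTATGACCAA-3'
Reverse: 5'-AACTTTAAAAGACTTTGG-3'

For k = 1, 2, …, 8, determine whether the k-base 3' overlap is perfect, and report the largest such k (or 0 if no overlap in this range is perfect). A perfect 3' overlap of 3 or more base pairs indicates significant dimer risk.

Longest perfect overlap: 4 complementary base pairs; significant dimer risk (threshold 3).

Last 8 bases (5'→3') — forward …ATGACCAA, reverse …GACTTTGG.
Reverse complement of the reverse primer's last 8 bases: CCAAAGTC; its first k bases are the reverse complement of the reverse primer's last k bases, so a perfect k-base overlap needs the forward primer's last k bases to equal them.
Comparing (forward last k vs required): k=1: A vs C ✗; k=2: AA vs CC ✗; k=3: CAA vs CCA ✗; k=4: CCAA vs CCAA ✓; k=5: ACCAA vs CCAAA ✗; k=6: GACCAA vs CCAAAG ✗; k=7: TGACCAA vs CCAAAGT ✗; k=8: ATGACCAA vs CCAAAGTC ✗.
Only k = 4 is perfect, so the longest perfect 3' overlap is 4.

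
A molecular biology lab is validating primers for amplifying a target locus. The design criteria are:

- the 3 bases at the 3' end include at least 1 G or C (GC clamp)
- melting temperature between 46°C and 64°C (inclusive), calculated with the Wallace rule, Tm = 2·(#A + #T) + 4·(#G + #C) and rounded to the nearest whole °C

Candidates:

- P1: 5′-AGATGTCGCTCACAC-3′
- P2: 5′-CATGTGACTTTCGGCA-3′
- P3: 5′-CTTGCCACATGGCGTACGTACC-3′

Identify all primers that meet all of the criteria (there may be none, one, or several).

P1 and P2.

P1 (15 nt, A=4 T=3 G=3 C=5): 3' end CAC has 2 G/C ✓; Tm = 2·7 + 4·8 = 46°C ✓ — passes.
P2 (16 nt, A=3 T=5 G=4 C=4): 3' end GCA has 2 G/C ✓; Tm = 2·8 + 4·8 = 48°C ✓ — passes.
P3 (22 nt, A=4 T=5 G=5 C=8): 3' end ACC has 2 G/C ✓; Tm = 2·9 + 4·13 = 70°C, outside 46–64°C ✗ — fails.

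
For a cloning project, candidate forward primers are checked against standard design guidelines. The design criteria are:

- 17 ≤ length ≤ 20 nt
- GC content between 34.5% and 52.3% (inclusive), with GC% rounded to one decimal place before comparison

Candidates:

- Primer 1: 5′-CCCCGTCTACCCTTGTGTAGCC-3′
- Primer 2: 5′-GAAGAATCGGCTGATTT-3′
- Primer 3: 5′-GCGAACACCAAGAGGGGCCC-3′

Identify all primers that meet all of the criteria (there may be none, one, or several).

Primer 1 (22 nt, A=2 T=6 G=4 C=10): length 22, outside 17–20 ✗; GC 14/22 = 63.6%, outside 34.5–52.3% ✗ — fails.
Primer 2 (17 nt, A=5 T=5 G=5 C=2): length 17 ✓; GC 7/17 = 41.2% ✓ — passes.
Primer 3 (20 nt, A=6 T=0 G=7 C=7): length 20 ✓; GC 14/20 = 70.0%, outside 34.5–52.3% ✗ — fails.

Primer 2 only.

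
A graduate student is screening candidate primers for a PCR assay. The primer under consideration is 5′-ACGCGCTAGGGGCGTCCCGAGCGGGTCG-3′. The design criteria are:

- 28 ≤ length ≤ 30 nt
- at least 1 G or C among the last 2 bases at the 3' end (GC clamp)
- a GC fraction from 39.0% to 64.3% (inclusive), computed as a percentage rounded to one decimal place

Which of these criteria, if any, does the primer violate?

Fails: GC content.

Base counts: A=3, T=3, G=13, C=9 (length 28).
length: length 28 ✓
GC clamp: 3' end CG has 2 G/C ✓
GC content: GC 22/28 = 78.6%, outside 39.0–64.3% ✗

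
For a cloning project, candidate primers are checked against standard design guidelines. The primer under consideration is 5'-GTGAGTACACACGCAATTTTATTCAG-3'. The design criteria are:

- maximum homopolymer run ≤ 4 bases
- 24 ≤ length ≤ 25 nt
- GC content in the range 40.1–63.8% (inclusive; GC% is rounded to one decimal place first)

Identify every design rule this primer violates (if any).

Fails: length, GC content.

Base counts: A=8, T=8, G=5, C=5 (length 26).
homopolymer run: longest run = 4 ✓
length: length 26, outside 24–25 ✗
GC content: GC 10/26 = 38.5%, outside 40.1–63.8% ✗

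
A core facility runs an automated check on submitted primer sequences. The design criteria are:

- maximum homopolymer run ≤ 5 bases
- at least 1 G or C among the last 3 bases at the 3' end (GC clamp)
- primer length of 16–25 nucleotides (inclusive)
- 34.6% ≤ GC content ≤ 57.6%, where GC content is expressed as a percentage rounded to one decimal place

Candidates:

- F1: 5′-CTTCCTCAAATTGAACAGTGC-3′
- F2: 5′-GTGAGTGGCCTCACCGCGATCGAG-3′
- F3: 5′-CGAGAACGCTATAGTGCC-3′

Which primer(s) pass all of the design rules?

F1 and F3.

F1 (21 nt, A=6 T=6 G=3 C=6): longest run = 3 ✓; 3' end TGC has 2 G/C ✓; length 21 ✓; GC 9/21 = 42.9% ✓ — passes.
F2 (24 nt, A=4 T=4 G=9 C=7): longest run = 2 ✓; 3' end GAG has 2 G/C ✓; length 24 ✓; GC 16/24 = 66.7%, outside 34.6–57.6% ✗ — fails.
F3 (18 nt, A=5 T=3 G=5 C=5): longest run = 2 ✓; 3' end GCC has 3 G/C ✓; length 18 ✓; GC 10/18 = 55.6% ✓ — passes.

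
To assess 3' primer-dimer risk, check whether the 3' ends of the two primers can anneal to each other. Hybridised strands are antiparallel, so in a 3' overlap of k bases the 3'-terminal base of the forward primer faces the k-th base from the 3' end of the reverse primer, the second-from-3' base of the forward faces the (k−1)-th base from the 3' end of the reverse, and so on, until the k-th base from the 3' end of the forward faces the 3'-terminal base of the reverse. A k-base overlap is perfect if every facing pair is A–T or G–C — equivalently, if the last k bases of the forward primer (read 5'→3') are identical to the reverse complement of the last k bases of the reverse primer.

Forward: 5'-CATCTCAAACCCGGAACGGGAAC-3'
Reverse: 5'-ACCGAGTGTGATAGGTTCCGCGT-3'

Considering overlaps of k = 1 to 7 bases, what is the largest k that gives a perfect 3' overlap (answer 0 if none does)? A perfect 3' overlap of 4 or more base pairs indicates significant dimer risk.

Last 7 bases (5'→3') — forward …CGGGAAC, reverse …TCCGCGT.
Reverse complement of the reverse primer's last 7 bases: ACGCGGA; its first k bases are the reverse complement of the reverse primer's last k bases, so a perfect k-base overlap needs the forward primer's last k bases to equal them.
Comparing (forward last k vs required): k=1: C vs A ✗; k=2: AC vs AC ✓; k=3: AAC vs ACG ✗; k=4: GAAC vs ACGC ✗; k=5: GGAAC vs ACGCG ✗; k=6: GGGAAC vs ACGCGG ✗; k=7: CGGGAAC vs ACGCGGA ✗.
Only k = 2 is perfect, so the longest perfect 3' overlap is 2.

Longest perfect overlap: 2 complementary base pairs; below the dimer-risk threshold (threshold 4).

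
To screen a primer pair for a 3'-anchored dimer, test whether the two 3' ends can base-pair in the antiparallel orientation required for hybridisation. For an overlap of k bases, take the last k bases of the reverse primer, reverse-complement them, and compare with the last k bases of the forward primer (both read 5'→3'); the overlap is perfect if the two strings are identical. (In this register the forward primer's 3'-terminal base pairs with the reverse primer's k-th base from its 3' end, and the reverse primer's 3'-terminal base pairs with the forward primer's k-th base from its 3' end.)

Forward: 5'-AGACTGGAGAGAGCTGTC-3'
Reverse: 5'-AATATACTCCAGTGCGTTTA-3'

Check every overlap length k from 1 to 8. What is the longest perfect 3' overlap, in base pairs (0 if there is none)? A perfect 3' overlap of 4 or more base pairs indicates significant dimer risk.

Last 8 bases (5'→3') — forward …GAGCTGTC, reverse …TGCGTTTA.
Reverse complement of the reverse primer's last 8 bases: TAAACGCA; its first k bases are the reverse complement of the reverse primer's last k bases, so a perfect k-base overlap needs the forward primer's last k bases to equal them.
Comparing (forward last k vs required): k=1: C vs T ✗; k=2: TC vs TA ✗; k=3: GTC vs TAA ✗; k=4: TGTC vs TAAA ✗; k=5: CTGTC vs TAAAC ✗; k=6: GCTGTC vs TAAACG ✗; k=7: AGCTGTC vs TAAACGC ✗; k=8: GAGCTGTC vs TAAACGCA ✗.
No overlap length from 1 to 8 is perfect, so the longest perfect 3' overlap is 0.

Longest perfect overlap: 0 complementary base pairs; below the dimer-risk threshold (threshold 4).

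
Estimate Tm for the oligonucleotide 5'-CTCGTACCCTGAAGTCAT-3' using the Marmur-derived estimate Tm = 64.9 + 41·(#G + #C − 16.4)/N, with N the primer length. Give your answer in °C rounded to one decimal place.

Base counts: A=4, T=5, G=3, C=6; G+C = 9, N = 18.
Tm = 64.9 + 41·(9 − 16.4)/18 = 64.9 + -303.40/18 = 48.0°C.

48.0°C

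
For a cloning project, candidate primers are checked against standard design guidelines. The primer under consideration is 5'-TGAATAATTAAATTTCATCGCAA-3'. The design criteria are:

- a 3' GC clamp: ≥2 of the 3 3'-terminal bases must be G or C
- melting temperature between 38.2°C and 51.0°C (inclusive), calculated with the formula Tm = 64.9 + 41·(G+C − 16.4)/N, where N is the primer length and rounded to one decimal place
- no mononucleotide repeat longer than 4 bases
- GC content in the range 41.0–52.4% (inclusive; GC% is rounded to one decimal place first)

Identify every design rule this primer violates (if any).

Fails: GC clamp, GC content.

Base counts: A=10, T=8, G=2, C=3 (length 23).
GC clamp: 3' end CAA has 1 G/C, need ≥2 ✗
Tm: Tm = 64.9 + 41·(5 − 16.4)/23 = 44.6°C ✓
homopolymer run: longest run = 3 ✓
GC content: GC 5/23 = 21.7%, outside 41.0–52.4% ✗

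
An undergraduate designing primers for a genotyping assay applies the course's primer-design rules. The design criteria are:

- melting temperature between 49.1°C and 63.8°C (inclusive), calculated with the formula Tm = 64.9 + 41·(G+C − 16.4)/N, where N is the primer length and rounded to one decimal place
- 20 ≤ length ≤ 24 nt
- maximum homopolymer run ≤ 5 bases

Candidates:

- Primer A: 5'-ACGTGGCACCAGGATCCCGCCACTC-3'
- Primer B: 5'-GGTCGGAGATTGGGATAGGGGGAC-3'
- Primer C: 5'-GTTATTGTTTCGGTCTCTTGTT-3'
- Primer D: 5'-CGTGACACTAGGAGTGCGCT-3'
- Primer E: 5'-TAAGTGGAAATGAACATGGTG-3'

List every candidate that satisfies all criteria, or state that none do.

Primer A (25 nt, A=5 T=3 G=6 C=11): Tm = 64.9 + 41·(17 − 16.4)/25 = 65.9°C, outside 49.1–63.8°C ✗; length 25, outside 20–24 ✗; longest run = 3 ✓ — fails.
Primer B (24 nt, A=5 T=4 G=13 C=2): Tm = 64.9 + 41·(15 − 16.4)/24 = 62.5°C ✓; length 24 ✓; longest run = 5 ✓ — passes.
Primer C (22 nt, A=1 T=13 G=5 C=3): Tm = 64.9 + 41·(8 − 16.4)/22 = 49.2°C ✓; length 22 ✓; longest run = 3 ✓ — passes.
Primer D (20 nt, A=4 T=4 G=7 C=5): Tm = 64.9 + 41·(12 − 16.4)/20 = 55.9°C ✓; length 20 ✓; longest run = 2 ✓ — passes.
Primer E (21 nt, A=8 T=5 G=7 C=1): Tm = 64.9 + 41·(8 − 16.4)/21 = 48.5°C, outside 49.1–63.8°C ✗; length 21 ✓; longest run = 3 ✓ — fails.

Primer B, Primer C and Primer D.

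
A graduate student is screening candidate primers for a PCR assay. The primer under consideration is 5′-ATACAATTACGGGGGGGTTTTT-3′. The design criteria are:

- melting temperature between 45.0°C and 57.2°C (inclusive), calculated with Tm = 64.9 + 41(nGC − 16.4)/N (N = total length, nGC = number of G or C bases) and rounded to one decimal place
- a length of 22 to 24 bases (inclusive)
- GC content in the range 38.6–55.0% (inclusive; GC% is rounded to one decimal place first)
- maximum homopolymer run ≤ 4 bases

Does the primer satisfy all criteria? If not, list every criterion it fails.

Fails: homopolymer run.

Base counts: A=5, T=8, G=7, C=2 (length 22).
Tm: Tm = 64.9 + 41·(9 − 16.4)/22 = 51.1°C ✓
length: length 22 ✓
GC content: GC 9/22 = 40.9% ✓
homopolymer run: longest run = 7, exceeds 4 ✗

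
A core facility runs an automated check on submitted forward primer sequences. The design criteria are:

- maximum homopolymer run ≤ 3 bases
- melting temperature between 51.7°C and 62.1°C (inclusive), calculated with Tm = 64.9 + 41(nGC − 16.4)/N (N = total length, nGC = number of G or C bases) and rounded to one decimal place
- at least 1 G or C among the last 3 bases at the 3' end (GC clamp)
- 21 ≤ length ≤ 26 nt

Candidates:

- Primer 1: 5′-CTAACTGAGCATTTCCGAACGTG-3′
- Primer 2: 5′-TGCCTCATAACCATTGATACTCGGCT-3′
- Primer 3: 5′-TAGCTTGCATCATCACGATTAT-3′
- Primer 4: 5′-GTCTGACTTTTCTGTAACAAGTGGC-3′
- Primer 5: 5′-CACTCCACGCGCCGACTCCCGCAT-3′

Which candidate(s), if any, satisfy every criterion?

Primer 1 and Primer 2.

Primer 1 (23 nt, A=6 T=6 G=5 C=6): longest run = 3 ✓; Tm = 64.9 + 41·(11 − 16.4)/23 = 55.3°C ✓; 3' end GTG has 2 G/C ✓; length 23 ✓ — passes.
Primer 2 (26 nt, A=6 T=8 G=4 C=8): longest run = 2 ✓; Tm = 64.9 + 41·(12 − 16.4)/26 = 58.0°C ✓; 3' end GCT has 2 G/C ✓; length 26 ✓ — passes.
Primer 3 (22 nt, A=6 T=8 G=3 C=5): longest run = 2 ✓; Tm = 64.9 + 41·(8 − 16.4)/22 = 49.2°C, outside 51.7–62.1°C ✗; 3' end TAT has 0 G/C, need ≥1 ✗; length 22 ✓ — fails.
Primer 4 (25 nt, A=5 T=9 G=6 C=5): longest run = 4, exceeds 3 ✗; Tm = 64.9 + 41·(11 − 16.4)/25 = 56.0°C ✓; 3' end GGC has 3 G/C ✓; length 25 ✓ — fails.
Primer 5 (24 nt, A=4 T=3 G=4 C=13): longest run = 3 ✓; Tm = 64.9 + 41·(17 − 16.4)/24 = 65.9°C, outside 51.7–62.1°C ✗; 3' end CAT has 1 G/C ✓; length 24 ✓ — fails.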